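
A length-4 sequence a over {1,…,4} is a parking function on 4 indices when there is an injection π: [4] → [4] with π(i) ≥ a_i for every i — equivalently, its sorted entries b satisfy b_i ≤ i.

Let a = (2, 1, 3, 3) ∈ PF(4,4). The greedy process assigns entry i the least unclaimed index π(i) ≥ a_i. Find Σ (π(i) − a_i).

1

Σπ = 10 ({1..4} each once); Σa = 2+1+3+3 = 9; disp = 10−9 = 1.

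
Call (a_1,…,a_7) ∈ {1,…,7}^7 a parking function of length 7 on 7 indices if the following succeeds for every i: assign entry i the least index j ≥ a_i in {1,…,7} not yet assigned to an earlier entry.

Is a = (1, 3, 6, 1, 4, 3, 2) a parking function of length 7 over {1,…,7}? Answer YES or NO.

Rearranged: b = (1, 1, 2, 3, 3, 4, 6).
  b_1=1 ≤ 1
  b_2=1 ≤ 2
  b_3=2 ≤ 3
  b_4=3 ≤ 4
  b_5=3 ≤ 5
  b_6=4 ≤ 6
  b_7=6 ≤ 7
All bounds hold ⇒ YES

YES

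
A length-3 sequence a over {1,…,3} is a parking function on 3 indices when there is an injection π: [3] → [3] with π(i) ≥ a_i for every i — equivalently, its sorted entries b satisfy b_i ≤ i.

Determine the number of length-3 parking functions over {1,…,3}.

16

#PF = (4−3)·4^(3−1) = 1·16 = 16 [KW]
Example (2,1,2) → sorted (1,2,2): b_i ≤ i ∀i, a PF.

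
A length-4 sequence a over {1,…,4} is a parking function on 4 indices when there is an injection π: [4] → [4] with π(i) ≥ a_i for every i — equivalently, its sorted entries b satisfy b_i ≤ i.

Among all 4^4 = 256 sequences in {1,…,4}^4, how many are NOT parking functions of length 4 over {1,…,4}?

#PF = (4+1−4)·(4+1)^{4−1} = 1×125 = 125
One tuple (3,4,4,3) → sorted (3,3,4,4): b_1=3>1, not a PF.
4^4 − 125 = 256 − 125 = 131

131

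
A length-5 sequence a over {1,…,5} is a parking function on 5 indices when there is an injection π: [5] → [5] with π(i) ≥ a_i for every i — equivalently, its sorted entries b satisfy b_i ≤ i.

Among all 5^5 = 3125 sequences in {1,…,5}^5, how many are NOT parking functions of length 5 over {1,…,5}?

1829

|PF| = (5+1−5)·(5+1)^{5−1} = 1 · 1296 = 1296 [KW]
Example (4,5,3,5,5) → sorted (3,4,5,5,5): b_1=3>1, not a PF.
5^5 − 1296 = 3125 − 1296 = 1829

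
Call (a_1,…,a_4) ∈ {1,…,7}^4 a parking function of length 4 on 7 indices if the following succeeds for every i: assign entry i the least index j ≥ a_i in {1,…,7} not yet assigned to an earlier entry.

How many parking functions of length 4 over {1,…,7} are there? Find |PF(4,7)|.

|PF| = (8−4)·8^(4−1) = 4×512 = 2048 [KW]
One tuple (6,3,7,5) → sorted (3,5,6,7): b_i ≤ 3+i ∀i, a PF.

2048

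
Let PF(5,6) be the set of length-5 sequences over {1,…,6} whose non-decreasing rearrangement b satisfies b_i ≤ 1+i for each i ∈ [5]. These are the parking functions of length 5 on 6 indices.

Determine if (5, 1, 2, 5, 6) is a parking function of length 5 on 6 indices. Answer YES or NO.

NO

Sorted: b = (1, 2, 5, 5, 6).
  b_1=1 ≤ 2
  b_2=2 ≤ 3
  b_3=5 > 4
  fails at i=3 ⇒ NO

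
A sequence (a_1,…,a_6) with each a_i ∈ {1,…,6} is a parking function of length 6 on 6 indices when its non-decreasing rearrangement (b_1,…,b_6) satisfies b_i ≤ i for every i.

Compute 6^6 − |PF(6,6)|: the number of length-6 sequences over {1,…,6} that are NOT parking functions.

|PF(6,6)| = (6+1−6)·(6+1)^{6−1} = 1 · 16807 = 16807 (Konheim–Weiss)
Check (6,4,4,5,6,6) → sorted (4,4,5,6,6,6): b_1=4>1, not a PF.
6^6 − 16807 = 46656 − 16807 = 29849

29849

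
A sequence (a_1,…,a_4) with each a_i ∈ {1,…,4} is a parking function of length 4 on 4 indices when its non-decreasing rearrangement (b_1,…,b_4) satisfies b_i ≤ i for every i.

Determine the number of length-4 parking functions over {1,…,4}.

|PF(4,4)| = (4−4+1)·(4+1)^(4−1) = 1 · 125 = 125 (Pollak)
E.g. (1,3,2,1) → sorted (1,1,2,3): b_i ≤ i ∀i, a PF.

125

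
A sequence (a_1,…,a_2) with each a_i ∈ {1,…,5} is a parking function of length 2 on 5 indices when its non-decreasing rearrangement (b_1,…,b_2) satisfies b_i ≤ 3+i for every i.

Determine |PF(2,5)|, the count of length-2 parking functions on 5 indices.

24

Count = 4·6^1 = 4 · 6 = 24
Example (3,1) → sorted (1,3): b_i ≤ 3+i ∀i, a PF.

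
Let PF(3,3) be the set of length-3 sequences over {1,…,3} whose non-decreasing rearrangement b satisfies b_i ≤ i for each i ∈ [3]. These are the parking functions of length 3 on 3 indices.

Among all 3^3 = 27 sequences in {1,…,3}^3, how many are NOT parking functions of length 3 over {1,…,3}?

11

|PF| = (3+1−3)·(3+1)^{3−1} = 1×16 = 16 (Konheim–Weiss)
Check (2,3,2) → sorted (2,2,3): b_1=2>1, not a PF.
Total 27; non-PF = 27−16 = 11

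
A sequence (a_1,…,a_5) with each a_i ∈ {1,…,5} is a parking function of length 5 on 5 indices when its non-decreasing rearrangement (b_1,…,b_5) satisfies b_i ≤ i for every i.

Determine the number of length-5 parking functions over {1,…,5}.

1296

|PF(5,5)| = 1·6^4 = 1 · 1296 = 1296 (Pollak)
E.g. (2,1,3,1,3) → sorted (1,1,2,3,3): b_i ≤ i ∀i, a PF.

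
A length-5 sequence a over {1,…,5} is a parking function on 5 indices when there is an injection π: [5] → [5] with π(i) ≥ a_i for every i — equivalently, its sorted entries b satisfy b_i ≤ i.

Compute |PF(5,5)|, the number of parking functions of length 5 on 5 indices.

Count = (6−5)·6^(5−1) = 1·1296 = 1296 (Pollak)
Example (3,3,2,4,1) → sorted (1,2,3,3,4): b_i ≤ i ∀i, a PF.

1296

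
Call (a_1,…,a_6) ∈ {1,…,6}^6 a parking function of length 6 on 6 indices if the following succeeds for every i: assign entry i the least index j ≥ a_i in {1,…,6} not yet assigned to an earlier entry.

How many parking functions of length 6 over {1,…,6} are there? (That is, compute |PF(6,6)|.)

16807

Count = (6−6+1)·(6+1)^(6−1) = 1 · 16807 = 16807
One tuple (1,1,3,3,6,4) → sorted (1,1,3,3,4,6): b_i ≤ i ∀i, a PF.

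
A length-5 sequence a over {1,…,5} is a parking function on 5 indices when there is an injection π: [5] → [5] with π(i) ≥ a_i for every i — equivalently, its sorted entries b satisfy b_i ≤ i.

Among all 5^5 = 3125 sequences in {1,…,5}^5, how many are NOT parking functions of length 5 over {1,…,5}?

1829

|PF| = (5+1−5)·(5+1)^{5−1} = 1×1296 = 1296 (Konheim–Weiss)
E.g. (1,5,3,4,5) → sorted (1,3,4,5,5): b_2=3>2, not a PF.
So 3125 − 1296 = 1829 fail.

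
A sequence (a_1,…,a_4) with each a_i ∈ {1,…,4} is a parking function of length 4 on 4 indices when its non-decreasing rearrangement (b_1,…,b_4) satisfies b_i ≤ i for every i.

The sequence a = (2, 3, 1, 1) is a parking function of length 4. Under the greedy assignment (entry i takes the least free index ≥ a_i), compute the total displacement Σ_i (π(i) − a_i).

3

Σπ = 10 ({1..4} each once); Σa = 2+3+1+1 = 7; disp = 10−7 = 3.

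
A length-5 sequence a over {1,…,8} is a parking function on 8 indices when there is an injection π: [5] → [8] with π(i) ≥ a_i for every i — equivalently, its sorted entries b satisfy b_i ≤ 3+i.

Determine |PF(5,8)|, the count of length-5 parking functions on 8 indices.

26244

|PF| = (8−5+1)·(8+1)^(5−1) = 4·6561 = 26244 [KW]
Check (3,4,2,6,3) → sorted (2,3,3,4,6): b_i ≤ 3+i ∀i, a PF.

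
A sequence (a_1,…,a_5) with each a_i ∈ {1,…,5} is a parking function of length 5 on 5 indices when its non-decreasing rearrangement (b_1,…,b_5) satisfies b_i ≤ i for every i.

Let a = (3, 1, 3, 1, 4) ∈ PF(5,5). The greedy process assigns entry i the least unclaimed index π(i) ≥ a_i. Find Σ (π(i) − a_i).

Σπ = 15 ({1..5} each once); Σa = 3+1+3+1+4 = 12; disp = 15−12 = 3.

3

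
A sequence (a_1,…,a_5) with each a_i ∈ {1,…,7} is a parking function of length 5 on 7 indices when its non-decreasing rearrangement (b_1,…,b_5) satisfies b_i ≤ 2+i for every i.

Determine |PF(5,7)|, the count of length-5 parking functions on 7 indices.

#PF = (8−5)·8^(5−1) = 3 · 4096 = 12288 (Konheim–Weiss)
Check (7,4,1,4,1) → sorted (1,1,4,4,7): b_i ≤ 2+i ∀i, a PF.

12288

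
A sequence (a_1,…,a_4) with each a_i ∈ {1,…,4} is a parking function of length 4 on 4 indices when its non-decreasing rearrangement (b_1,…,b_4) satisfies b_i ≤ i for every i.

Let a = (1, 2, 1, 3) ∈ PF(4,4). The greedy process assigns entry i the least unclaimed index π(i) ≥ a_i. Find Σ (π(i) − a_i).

Σπ(i) = 1+…+4 = 10; Σa = 1+2+1+3 = 7; disp = 10−7 = 3.

3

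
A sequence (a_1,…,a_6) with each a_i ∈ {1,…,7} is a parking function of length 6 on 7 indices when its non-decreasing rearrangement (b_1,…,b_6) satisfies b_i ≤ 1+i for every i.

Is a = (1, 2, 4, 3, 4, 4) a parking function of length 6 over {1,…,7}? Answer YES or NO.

Rearranged: b = (1, 2, 3, 4, 4, 4).
  b_1=1 ≤ 2
  b_2=2 ≤ 3
  b_3=3 ≤ 4
  b_4=4 ≤ 5
  b_5=4 ≤ 6
  b_6=4 ≤ 7
All bounds hold ⇒ YES

YES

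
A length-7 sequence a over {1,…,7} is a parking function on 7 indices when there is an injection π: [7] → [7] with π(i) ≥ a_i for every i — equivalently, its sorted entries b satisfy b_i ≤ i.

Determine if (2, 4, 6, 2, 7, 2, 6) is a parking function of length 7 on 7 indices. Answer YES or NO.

NO

Rearranged: b = (2, 2, 2, 4, 6, 6, 7).
  b_1=2 > 1
  fails at i=1 ⇒ NO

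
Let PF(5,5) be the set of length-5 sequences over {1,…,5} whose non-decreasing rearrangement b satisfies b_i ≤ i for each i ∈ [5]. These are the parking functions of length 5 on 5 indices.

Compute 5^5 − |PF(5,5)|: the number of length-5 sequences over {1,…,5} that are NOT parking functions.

1829

Count = (6−5)·6^(5−1) = 1 · 1296 = 1296
Check (2,5,5,5,5) → sorted (2,5,5,5,5): b_1=2>1, not a PF.
Total 3125; non-PF = 3125−1296 = 1829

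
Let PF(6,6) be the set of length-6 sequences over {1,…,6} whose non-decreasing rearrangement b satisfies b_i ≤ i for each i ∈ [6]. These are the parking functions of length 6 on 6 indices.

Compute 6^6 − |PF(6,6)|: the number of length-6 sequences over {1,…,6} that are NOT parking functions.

29849

Count = 1·7^5 = 1·16807 = 16807 (Konheim–Weiss)
E.g. (4,4,6,5,4,4) → sorted (4,4,4,4,5,6): b_1=4>1, not a PF.
Total 46656; non-PF = 46656−16807 = 29849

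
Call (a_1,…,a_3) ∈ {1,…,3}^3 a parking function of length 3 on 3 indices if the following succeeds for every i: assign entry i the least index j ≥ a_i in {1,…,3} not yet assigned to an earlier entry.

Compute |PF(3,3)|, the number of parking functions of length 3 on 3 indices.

|PF| = (3−3+1)·(3+1)^(3−1) = 1×16 = 16 (Pollak)
E.g. (3,1,2) → sorted (1,2,3): b_i ≤ i ∀i, a PF.

16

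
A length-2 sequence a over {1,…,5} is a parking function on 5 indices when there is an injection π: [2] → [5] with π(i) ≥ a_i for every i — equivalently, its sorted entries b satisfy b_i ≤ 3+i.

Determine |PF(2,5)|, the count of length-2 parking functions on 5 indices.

Count = (5+1−2)·(5+1)^{2−1} = 4·6 = 24
E.g. (1,3) → sorted (1,3): b_i ≤ 3+i ∀i, a PF.

24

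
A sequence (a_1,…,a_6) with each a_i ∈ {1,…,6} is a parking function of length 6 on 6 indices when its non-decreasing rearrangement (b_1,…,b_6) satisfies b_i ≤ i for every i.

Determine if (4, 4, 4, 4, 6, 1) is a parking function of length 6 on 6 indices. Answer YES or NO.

Rearranged: b = (1, 4, 4, 4, 4, 6).
  b_1=1 ≤ 1
  b_2=4 > 2
  fails at i=2 ⇒ NO

NO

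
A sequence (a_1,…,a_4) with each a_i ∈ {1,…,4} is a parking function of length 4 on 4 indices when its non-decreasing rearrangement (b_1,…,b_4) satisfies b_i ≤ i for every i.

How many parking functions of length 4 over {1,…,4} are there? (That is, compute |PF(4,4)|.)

#PF = 1·5^3 = 1×125 = 125
E.g. (2,1,2,4) → sorted (1,2,2,4): b_i ≤ i ∀i, a PF.

125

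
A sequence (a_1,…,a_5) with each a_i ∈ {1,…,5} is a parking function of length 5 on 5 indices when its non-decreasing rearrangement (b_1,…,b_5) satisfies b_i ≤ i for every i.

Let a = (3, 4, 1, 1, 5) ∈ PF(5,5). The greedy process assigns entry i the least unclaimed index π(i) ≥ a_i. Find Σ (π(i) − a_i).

1

Σπ(i) = 1+…+5 = 15; Σa = 3+4+1+1+5 = 14; disp = 15−14 = 1.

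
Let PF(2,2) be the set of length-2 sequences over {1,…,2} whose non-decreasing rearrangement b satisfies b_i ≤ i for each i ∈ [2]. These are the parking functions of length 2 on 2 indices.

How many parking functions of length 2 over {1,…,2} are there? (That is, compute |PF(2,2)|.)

Count = (2+1−2)·(2+1)^{2−1} = 1 · 3 = 3
Check (2,1) → sorted (1,2): b_i ≤ i ∀i, a PF.

3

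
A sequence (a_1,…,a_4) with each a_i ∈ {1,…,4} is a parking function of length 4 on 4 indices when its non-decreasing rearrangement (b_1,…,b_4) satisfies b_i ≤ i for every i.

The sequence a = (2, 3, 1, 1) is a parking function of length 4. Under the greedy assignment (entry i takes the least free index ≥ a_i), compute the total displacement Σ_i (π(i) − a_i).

Σπ = 10 ({1..4} each once); Σa = 2+3+1+1 = 7; disp = 10−7 = 3.

3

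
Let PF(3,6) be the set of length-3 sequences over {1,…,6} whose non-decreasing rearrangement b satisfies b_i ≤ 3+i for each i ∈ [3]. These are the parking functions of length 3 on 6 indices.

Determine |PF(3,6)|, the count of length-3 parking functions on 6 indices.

196

|PF(3,6)| = 4·7^2 = 4 · 49 = 196
Check (1,5,2) → sorted (1,2,5): b_i ≤ 3+i ∀i, a PF.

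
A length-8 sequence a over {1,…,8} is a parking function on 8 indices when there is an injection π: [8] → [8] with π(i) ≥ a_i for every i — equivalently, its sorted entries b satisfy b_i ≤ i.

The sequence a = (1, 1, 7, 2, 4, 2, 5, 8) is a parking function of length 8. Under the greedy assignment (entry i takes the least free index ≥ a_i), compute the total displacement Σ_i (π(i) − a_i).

Σπ = 8·9/2 = 36 (π permutes [8]); Σa = 1+1+7+2+4+2+5+8 = 30; disp = 36−30 = 6.

6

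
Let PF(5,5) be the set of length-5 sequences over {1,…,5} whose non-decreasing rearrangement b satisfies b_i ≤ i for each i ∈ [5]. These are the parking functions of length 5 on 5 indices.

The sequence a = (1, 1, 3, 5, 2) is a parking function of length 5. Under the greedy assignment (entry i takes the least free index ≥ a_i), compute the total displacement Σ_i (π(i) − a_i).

Σπ(i) = 1+…+5 = 15; Σa = 1+1+3+5+2 = 12; disp = 15−12 = 3.

3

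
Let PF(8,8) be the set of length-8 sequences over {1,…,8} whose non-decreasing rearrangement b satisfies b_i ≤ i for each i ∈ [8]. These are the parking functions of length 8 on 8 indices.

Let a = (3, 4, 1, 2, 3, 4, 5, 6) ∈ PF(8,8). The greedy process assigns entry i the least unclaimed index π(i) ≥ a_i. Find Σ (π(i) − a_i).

Σπ = 8·9/2 = 36 (π permutes [8]); Σa = 3+4+1+2+3+4+5+6 = 28; disp = 36−28 = 8.

8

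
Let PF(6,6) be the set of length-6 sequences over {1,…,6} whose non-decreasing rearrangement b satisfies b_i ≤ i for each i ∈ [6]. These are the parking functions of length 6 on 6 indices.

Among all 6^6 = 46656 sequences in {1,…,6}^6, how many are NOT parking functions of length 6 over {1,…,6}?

#PF = (7−6)·7^(6−1) = 1 · 16807 = 16807 (Pollak)
One tuple (5,5,6,3,5,2) → sorted (2,3,5,5,5,6): b_1=2>1, not a PF.
So 46656 − 16807 = 29849 fail.

29849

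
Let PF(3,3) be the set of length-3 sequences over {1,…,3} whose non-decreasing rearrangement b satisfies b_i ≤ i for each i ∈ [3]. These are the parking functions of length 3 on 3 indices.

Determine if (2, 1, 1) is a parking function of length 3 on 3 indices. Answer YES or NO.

YES

Sorted: b = (1, 1, 2).
  b_1=1 ≤ 1
  b_2=1 ≤ 2
  b_3=2 ≤ 3
All bounds hold ⇒ YES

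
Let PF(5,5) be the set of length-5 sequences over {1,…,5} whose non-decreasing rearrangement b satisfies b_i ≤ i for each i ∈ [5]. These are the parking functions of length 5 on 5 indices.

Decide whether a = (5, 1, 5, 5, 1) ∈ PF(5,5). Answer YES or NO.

Sorted: b = (1, 1, 5, 5, 5).
  b_1=1 ≤ 1
  b_2=1 ≤ 2
  b_3=5 > 3
  fails at i=3 ⇒ NO

NO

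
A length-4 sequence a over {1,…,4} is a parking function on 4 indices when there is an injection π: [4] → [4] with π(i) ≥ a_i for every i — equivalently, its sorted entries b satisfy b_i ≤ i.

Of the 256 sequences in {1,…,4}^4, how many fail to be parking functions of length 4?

Count = (5−4)·5^(4−1) = 1·125 = 125 (Pollak)
E.g. (2,2,4,3) → sorted (2,2,3,4): b_1=2>1, not a PF.
So 256 − 125 = 131 fail.

131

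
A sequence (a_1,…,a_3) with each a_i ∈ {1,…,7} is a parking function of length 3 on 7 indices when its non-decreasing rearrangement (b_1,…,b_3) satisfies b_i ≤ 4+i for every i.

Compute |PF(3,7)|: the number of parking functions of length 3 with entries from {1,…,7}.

320

|PF| = (7+1−3)·(7+1)^{3−1} = 5 · 64 = 320
One tuple (3,5,2) → sorted (2,3,5): b_i ≤ 4+i ∀i, a PF.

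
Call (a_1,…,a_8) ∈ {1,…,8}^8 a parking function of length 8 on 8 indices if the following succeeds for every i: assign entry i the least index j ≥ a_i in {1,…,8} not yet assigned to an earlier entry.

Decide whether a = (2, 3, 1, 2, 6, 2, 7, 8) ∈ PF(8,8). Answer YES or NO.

Rearranged: b = (1, 2, 2, 2, 3, 6, 7, 8).
  b_1=1 ≤ 1
  b_2=2 ≤ 2
  b_3=2 ≤ 3
  b_4=2 ≤ 4
  b_5=3 ≤ 5
  b_6=6 ≤ 6
  b_7=7 ≤ 7
  b_8=8 ≤ 8
All bounds hold ⇒ YES

YES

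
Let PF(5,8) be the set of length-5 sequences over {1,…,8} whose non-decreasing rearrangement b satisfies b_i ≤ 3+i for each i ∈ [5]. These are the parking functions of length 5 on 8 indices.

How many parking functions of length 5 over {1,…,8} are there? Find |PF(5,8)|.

|PF(5,8)| = (9−5)·9^(5−1) = 4 · 6561 = 26244 (Pollak)
Check (5,7,5,4,1) → sorted (1,4,5,5,7): b_i ≤ 3+i ∀i, a PF.

26244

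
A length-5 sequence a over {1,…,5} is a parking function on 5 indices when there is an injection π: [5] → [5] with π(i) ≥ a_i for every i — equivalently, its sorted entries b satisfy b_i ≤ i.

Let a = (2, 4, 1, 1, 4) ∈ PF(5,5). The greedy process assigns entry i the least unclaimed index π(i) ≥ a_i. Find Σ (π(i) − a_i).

3

Σπ = 5·6/2 = 15 (π permutes [5]); Σa = 2+4+1+1+4 = 12; disp = 15−12 = 3.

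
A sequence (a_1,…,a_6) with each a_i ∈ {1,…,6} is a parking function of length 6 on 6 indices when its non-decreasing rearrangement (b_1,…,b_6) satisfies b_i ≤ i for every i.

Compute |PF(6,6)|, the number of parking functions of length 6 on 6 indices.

16807

Count = (6+1−6)·(6+1)^{6−1} = 1×16807 = 16807 (Pollak)
E.g. (1,5,2,3,3,6) → sorted (1,2,3,3,5,6): b_i ≤ i ∀i, a PF.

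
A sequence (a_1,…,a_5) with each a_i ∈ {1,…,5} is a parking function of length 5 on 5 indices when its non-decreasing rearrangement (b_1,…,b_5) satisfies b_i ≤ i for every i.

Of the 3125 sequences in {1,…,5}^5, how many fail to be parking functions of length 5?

Count = (5+1−5)·(5+1)^{5−1} = 1×1296 = 1296 [KW]
One tuple (3,3,5,5,4) → sorted (3,3,4,5,5): b_1=3>1, not a PF.
5^5 − 1296 = 3125 − 1296 = 1829

1829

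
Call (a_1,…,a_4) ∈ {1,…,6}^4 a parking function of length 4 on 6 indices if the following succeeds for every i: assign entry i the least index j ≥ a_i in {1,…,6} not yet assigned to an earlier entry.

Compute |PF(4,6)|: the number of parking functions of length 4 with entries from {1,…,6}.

1029

Count = 3·7^3 = 3 · 343 = 1029 [KW]
Check (4,3,1,3) → sorted (1,3,3,4): b_i ≤ 2+i ∀i, a PF.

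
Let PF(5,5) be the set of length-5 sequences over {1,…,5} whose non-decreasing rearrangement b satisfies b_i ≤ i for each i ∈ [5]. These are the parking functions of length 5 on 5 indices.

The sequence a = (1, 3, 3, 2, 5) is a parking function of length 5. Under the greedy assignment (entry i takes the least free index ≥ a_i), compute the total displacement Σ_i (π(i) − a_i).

Σπ = 15 ({1..5} each once); Σa = 1+3+3+2+5 = 14; disp = 15−14 = 1.

1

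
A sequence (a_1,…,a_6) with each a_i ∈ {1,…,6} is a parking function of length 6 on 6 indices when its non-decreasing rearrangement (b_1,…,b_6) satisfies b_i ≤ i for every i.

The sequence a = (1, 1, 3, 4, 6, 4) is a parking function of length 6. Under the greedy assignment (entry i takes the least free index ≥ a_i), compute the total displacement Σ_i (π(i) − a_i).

2

Σπ = 21 ({1..6} each once); Σa = 1+1+3+4+6+4 = 19; disp = 21−19 = 2.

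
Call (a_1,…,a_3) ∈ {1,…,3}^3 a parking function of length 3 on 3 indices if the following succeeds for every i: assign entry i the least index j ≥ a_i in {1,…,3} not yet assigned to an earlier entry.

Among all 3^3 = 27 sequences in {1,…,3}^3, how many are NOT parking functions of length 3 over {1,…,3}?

11

Count = (3+1−3)·(3+1)^{3−1} = 1·16 = 16 (Konheim–Weiss)
E.g. (3,3,3) → sorted (3,3,3): b_1=3>1, not a PF.
So 27 − 16 = 11 fail.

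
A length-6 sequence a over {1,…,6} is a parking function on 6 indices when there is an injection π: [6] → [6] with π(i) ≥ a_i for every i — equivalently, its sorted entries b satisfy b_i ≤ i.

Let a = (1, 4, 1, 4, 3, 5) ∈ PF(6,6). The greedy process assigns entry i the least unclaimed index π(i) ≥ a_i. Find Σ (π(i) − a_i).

3

Σπ = 6·7/2 = 21 (π permutes [6]); Σa = 1+4+1+4+3+5 = 18; disp = 21−18 = 3.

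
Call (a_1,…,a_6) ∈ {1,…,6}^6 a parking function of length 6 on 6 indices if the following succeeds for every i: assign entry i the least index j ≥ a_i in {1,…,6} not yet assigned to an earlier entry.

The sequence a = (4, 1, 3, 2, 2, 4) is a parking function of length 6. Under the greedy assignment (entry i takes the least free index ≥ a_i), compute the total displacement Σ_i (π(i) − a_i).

Σπ = 21 ({1..6} each once); Σa = 4+1+3+2+2+4 = 16; disp = 21−16 = 5.

5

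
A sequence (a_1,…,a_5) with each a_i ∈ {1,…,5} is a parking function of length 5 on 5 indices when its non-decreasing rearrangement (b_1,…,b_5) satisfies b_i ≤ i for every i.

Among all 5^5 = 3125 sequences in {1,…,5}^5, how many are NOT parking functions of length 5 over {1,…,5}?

1829

#PF = (5+1−5)·(5+1)^{5−1} = 1·1296 = 1296 (Konheim–Weiss)
E.g. (5,5,3,5,3) → sorted (3,3,5,5,5): b_1=3>1, not a PF.
So 3125 − 1296 = 1829 fail.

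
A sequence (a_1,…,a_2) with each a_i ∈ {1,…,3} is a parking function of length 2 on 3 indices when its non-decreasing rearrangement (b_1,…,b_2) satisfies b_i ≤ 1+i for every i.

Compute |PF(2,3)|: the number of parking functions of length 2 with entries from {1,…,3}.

Count = (3+1−2)·(3+1)^{2−1} = 2×4 = 8 (Konheim–Weiss)
Example (2,1) → sorted (1,2): b_i ≤ 1+i ∀i, a PF.

8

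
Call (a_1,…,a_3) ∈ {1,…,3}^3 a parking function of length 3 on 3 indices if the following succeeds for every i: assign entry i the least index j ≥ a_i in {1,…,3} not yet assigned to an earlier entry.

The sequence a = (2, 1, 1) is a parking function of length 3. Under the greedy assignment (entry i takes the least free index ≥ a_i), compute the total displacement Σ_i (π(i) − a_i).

2

Σπ = 3·4/2 = 6 (π permutes [3]); Σa = 2+1+1 = 4; disp = 6−4 = 2.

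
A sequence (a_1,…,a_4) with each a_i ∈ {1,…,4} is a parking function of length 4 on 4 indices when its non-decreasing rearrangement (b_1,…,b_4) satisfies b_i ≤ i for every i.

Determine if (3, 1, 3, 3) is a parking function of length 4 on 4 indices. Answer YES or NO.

Sorted: b = (1, 3, 3, 3).
  b_1=1 ≤ 1
  b_2=3 > 2
  fails at i=2 ⇒ NO

NO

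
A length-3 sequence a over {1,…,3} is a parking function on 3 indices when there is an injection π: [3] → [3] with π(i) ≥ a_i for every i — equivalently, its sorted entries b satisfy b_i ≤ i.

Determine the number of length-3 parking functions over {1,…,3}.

16

|PF| = (3−3+1)·(3+1)^(3−1) = 1×16 = 16 (Pollak)
Example (1,1,3) → sorted (1,1,3): b_i ≤ i ∀i, a PF.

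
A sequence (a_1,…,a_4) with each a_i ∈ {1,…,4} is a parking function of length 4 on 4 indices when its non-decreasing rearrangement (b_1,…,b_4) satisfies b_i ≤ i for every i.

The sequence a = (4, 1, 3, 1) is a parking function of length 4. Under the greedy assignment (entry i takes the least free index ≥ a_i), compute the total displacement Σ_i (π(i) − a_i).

Σπ(i) = 1+…+4 = 10; Σa = 4+1+3+1 = 9; disp = 10−9 = 1.

1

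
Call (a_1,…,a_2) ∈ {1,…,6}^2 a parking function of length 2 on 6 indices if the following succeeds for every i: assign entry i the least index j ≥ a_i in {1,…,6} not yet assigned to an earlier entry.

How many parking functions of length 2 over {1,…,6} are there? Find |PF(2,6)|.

|PF(2,6)| = (6−2+1)·(6+1)^(2−1) = 5·7 = 35 (Konheim–Weiss)
Check (3,1) → sorted (1,3): b_i ≤ 4+i ∀i, a PF.

35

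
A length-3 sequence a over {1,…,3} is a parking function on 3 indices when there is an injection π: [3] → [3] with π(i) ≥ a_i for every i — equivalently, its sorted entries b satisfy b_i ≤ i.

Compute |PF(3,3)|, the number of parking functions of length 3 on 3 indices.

16

|PF| = 1·4^2 = 1 · 16 = 16 (Konheim–Weiss)
Check (1,1,2) → sorted (1,1,2): b_i ≤ i ∀i, a PF.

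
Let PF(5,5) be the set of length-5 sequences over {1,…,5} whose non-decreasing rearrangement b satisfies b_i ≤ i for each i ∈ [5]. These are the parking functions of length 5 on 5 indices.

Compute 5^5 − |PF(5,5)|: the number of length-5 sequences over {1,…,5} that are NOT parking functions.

1829

#PF = (5+1−5)·(5+1)^{5−1} = 1 · 1296 = 1296
Check (4,5,5,4,4) → sorted (4,4,4,5,5): b_1=4>1, not a PF.
Total 3125; non-PF = 3125−1296 = 1829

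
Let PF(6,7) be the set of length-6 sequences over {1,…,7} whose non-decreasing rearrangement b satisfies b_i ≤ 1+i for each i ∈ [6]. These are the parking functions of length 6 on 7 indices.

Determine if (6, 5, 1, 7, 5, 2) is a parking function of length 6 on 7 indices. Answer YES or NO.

NO

Rearranged: b = (1, 2, 5, 5, 6, 7).
  b_1=1 ≤ 2
  b_2=2 ≤ 3
  b_3=5 > 4
  fails at i=3 ⇒ NO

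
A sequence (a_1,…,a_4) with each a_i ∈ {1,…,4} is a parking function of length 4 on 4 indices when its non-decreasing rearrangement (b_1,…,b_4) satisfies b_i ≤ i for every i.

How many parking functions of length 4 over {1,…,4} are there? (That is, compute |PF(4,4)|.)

125

|PF(4,4)| = (5−4)·5^(4−1) = 1×125 = 125
E.g. (1,2,1,4) → sorted (1,1,2,4): b_i ≤ i ∀i, a PF.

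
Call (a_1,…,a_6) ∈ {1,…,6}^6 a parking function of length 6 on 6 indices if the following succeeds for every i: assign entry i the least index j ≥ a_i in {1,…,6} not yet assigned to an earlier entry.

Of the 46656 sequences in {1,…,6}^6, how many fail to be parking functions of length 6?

29849

|PF| = (6+1−6)·(6+1)^{6−1} = 1 · 16807 = 16807
One tuple (3,3,3,6,6,3) → sorted (3,3,3,3,6,6): b_1=3>1, not a PF.
So 46656 − 16807 = 29849 fail.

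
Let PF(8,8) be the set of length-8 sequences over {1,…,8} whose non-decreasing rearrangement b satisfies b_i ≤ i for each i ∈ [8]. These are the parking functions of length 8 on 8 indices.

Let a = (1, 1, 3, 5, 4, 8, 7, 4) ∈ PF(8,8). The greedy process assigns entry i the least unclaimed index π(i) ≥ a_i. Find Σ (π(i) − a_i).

Σπ = 8·9/2 = 36 (π permutes [8]); Σa = 1+1+3+5+4+8+7+4 = 33; disp = 36−33 = 3.

3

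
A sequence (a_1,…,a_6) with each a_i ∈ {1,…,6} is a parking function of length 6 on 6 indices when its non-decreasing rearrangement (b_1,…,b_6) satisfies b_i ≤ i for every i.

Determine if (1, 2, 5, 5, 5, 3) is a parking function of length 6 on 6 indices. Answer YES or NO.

NO

Order a: b = (1, 2, 3, 5, 5, 5).
  b_1=1 ≤ 1
  b_2=2 ≤ 2
  b_3=3 ≤ 3
  b_4=5 > 4
  fails at i=4 ⇒ NO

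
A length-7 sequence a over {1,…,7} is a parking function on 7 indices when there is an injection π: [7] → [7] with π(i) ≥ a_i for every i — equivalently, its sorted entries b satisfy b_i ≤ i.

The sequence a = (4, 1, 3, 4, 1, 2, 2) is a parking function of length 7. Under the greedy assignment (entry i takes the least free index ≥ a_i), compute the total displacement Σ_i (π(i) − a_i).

Σπ = 28 ({1..7} each once); Σa = 4+1+3+4+1+2+2 = 17; disp = 28−17 = 11.

11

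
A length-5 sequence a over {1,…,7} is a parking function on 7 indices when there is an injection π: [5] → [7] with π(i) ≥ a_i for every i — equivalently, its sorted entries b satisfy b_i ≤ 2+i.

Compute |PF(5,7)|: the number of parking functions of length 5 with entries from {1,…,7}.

|PF| = (8−5)·8^(5−1) = 3 · 4096 = 12288
Check (1,6,1,3,1) → sorted (1,1,1,3,6): b_i ≤ 2+i ∀i, a PF.

12288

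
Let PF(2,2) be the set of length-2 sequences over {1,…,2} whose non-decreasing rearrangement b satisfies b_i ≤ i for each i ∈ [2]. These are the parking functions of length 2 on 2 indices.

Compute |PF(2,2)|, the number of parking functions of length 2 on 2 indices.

3

|PF| = (2+1−2)·(2+1)^{2−1} = 1·3 = 3 [KW]
Check (1,2) → sorted (1,2): b_i ≤ i ∀i, a PF.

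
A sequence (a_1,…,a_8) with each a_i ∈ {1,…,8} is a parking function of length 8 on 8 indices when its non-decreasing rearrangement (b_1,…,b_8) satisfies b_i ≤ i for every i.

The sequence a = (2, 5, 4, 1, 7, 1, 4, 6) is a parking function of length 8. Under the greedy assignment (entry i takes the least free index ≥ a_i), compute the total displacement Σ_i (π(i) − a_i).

Σπ = 36 ({1..8} each once); Σa = 2+5+4+1+7+1+4+6 = 30; disp = 36−30 = 6.

6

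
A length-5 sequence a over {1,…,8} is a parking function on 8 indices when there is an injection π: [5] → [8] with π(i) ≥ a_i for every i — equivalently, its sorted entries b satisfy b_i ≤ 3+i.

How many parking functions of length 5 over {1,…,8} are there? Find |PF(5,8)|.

26244

|PF(5,8)| = (8−5+1)·(8+1)^(5−1) = 4·6561 = 26244 [KW]
E.g. (1,6,1,5,2) → sorted (1,1,2,5,6): b_i ≤ 3+i ∀i, a PF.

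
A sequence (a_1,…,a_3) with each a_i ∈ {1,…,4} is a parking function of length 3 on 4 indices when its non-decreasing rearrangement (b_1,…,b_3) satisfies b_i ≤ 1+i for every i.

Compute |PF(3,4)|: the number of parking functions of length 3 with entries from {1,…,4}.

|PF(3,4)| = (5−3)·5^(3−1) = 2×25 = 50
Example (4,1,2) → sorted (1,2,4): b_i ≤ 1+i ∀i, a PF.

50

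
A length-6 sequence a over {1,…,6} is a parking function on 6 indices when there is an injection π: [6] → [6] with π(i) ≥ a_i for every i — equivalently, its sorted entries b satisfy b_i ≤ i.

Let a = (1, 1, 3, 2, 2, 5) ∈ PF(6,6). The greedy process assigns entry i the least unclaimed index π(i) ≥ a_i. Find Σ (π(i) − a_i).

Σπ = 21 ({1..6} each once); Σa = 1+1+3+2+2+5 = 14; disp = 21−14 = 7.

7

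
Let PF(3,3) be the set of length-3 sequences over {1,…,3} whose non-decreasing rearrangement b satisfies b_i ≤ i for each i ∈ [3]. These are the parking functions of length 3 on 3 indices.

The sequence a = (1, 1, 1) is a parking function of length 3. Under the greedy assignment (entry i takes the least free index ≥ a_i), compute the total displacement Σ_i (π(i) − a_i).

Σπ(i) = 1+…+3 = 6; Σa = 1+1+1 = 3; disp = 6−3 = 3.

3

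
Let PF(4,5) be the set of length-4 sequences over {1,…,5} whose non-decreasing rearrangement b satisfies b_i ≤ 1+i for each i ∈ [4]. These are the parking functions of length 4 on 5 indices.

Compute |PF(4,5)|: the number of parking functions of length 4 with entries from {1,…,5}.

432

|PF| = (5−4+1)·(5+1)^(4−1) = 2 · 216 = 432 [KW]
Example (5,2,3,4) → sorted (2,3,4,5): b_i ≤ 1+i ∀i, a PF.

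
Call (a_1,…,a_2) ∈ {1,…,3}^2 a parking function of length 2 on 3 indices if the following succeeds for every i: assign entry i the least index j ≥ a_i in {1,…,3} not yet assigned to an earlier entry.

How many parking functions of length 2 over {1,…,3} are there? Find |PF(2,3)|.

|PF(2,3)| = (3+1−2)·(3+1)^{2−1} = 2·4 = 8 (Pollak)
E.g. (3,1) → sorted (1,3): b_i ≤ 1+i ∀i, a PF.

8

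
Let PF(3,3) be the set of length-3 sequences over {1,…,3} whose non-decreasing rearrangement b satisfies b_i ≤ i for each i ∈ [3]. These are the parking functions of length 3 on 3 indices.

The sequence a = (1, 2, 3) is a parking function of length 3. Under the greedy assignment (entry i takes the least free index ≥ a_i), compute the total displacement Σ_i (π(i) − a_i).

0

Σπ(i) = 1+…+3 = 6; Σa = 1+2+3 = 6; disp = 6−6 = 0.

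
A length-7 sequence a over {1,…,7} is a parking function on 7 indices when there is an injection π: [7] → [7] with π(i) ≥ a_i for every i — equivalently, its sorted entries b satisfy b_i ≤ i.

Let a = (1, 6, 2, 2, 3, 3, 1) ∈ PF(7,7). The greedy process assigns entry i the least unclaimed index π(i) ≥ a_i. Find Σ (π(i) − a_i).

10

Σπ = 7·8/2 = 28 (π permutes [7]); Σa = 1+6+2+2+3+3+1 = 18; disp = 28−18 = 10.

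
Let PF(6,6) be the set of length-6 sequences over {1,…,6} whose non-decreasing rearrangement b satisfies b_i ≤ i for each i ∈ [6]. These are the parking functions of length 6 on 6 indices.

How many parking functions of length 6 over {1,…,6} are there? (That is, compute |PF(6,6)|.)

16807

#PF = (7−6)·7^(6−1) = 1 · 16807 = 16807 [KW]
E.g. (2,1,2,1,1,6) → sorted (1,1,1,2,2,6): b_i ≤ i ∀i, a PF.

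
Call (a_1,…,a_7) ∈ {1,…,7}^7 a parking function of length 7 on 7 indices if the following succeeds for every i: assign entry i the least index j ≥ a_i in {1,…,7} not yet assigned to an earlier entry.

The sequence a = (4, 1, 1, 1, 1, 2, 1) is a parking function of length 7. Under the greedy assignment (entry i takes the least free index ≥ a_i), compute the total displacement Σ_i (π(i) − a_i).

Σπ(i) = 1+…+7 = 28; Σa = 4+1+1+1+1+2+1 = 11; disp = 28−11 = 17.

17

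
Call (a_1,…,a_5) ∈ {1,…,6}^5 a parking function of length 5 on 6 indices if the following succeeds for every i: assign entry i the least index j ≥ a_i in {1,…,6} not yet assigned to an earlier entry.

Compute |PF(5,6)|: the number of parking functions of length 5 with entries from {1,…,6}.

|PF(5,6)| = (6−5+1)·(6+1)^(5−1) = 2 · 2401 = 4802 (Konheim–Weiss)
Check (2,4,5,4,2) → sorted (2,2,4,4,5): b_i ≤ 1+i ∀i, a PF.

4802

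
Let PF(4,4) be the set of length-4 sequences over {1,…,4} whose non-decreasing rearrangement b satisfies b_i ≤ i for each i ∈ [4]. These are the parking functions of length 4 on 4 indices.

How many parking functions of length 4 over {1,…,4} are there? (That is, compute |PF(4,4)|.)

|PF(4,4)| = (4−4+1)·(4+1)^(4−1) = 1·125 = 125 (Pollak)
E.g. (2,3,1,4) → sorted (1,2,3,4): b_i ≤ i ∀i, a PF.

125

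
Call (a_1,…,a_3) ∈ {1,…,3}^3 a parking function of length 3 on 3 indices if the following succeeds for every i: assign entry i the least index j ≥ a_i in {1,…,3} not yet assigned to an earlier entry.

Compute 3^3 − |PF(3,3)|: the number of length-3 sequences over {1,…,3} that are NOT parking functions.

11

Count = (3+1−3)·(3+1)^{3−1} = 1×16 = 16 (Pollak)
Check (2,3,2) → sorted (2,2,3): b_1=2>1, not a PF.
So 27 − 16 = 11 fail.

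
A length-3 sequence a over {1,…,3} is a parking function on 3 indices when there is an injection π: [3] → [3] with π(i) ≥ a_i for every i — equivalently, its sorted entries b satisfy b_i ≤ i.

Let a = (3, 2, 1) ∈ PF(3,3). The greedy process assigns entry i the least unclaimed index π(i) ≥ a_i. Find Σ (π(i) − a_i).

Σπ = 6 ({1..3} each once); Σa = 3+2+1 = 6; disp = 6−6 = 0.

0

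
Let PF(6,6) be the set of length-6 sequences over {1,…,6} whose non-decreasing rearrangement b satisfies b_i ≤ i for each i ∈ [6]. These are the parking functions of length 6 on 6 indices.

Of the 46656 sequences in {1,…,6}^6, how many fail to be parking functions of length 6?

Count = 1·7^5 = 1 · 16807 = 16807 (Konheim–Weiss)
One tuple (2,4,4,4,5,2) → sorted (2,2,4,4,4,5): b_1=2>1, not a PF.
So 46656 − 16807 = 29849 fail.

29849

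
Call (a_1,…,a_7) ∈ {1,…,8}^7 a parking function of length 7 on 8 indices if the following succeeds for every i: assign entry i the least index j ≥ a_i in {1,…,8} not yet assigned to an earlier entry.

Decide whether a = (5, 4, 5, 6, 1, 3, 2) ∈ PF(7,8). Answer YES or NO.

YES

Sorted: b = (1, 2, 3, 4, 5, 5, 6).
  b_1=1 ≤ 2
  b_2=2 ≤ 3
  b_3=3 ≤ 4
  b_4=4 ≤ 5
  b_5=5 ≤ 6
  b_6=5 ≤ 7
  b_7=6 ≤ 8
All bounds hold ⇒ YES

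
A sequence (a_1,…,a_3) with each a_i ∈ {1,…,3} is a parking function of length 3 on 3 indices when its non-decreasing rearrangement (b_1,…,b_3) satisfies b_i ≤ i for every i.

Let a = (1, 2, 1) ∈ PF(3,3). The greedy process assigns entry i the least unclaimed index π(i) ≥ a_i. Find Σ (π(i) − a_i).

Σπ = 3·4/2 = 6 (π permutes [3]); Σa = 1+2+1 = 4; disp = 6−4 = 2.

2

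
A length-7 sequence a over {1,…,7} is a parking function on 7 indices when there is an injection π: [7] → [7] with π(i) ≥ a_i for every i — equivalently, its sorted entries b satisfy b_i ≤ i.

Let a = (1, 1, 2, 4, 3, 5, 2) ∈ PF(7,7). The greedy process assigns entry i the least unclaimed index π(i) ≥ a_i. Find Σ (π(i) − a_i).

Σπ(i) = 1+…+7 = 28; Σa = 1+1+2+4+3+5+2 = 18; disp = 28−18 = 10.

10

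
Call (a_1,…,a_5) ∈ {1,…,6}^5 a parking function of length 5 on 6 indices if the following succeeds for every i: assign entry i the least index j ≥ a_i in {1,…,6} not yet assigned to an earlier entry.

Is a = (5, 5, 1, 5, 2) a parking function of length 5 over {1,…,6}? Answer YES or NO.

NO

Order a: b = (1, 2, 5, 5, 5).
  b_1=1 ≤ 2
  b_2=2 ≤ 3
  b_3=5 > 4
  fails at i=3 ⇒ NO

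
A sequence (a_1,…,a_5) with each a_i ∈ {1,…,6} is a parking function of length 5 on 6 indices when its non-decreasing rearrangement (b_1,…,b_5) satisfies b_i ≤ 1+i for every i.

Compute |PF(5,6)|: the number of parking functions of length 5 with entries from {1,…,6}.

Count = (6+1−5)·(6+1)^{5−1} = 2×2401 = 4802 [KW]
Check (3,2,5,1,5) → sorted (1,2,3,5,5): b_i ≤ 1+i ∀i, a PF.

4802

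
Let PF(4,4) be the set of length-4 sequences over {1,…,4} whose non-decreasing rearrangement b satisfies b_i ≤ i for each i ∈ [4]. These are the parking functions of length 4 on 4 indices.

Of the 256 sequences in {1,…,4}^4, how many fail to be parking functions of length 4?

|PF| = (4−4+1)·(4+1)^(4−1) = 1×125 = 125 [KW]
Example (1,4,3,4) → sorted (1,3,4,4): b_2=3>2, not a PF.
Total 256; non-PF = 256−125 = 131

131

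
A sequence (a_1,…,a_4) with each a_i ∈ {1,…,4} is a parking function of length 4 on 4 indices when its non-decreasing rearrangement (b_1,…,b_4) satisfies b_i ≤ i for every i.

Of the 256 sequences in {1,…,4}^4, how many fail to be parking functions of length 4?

Count = (4−4+1)·(4+1)^(4−1) = 1·125 = 125 (Pollak)
Example (4,4,3,4) → sorted (3,4,4,4): b_1=3>1, not a PF.
So 256 − 125 = 131 fail.

131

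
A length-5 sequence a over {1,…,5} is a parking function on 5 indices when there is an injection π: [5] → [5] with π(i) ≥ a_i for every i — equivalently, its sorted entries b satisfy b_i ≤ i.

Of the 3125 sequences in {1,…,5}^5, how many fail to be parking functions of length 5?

|PF| = (5+1−5)·(5+1)^{5−1} = 1×1296 = 1296
Check (4,4,1,3,4) → sorted (1,3,4,4,4): b_2=3>2, not a PF.
5^5 − 1296 = 3125 − 1296 = 1829

1829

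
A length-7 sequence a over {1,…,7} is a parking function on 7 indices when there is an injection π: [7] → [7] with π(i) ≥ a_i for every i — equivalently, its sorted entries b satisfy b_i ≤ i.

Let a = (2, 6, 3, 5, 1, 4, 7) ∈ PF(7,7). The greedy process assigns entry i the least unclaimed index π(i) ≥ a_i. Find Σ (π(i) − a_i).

0

Σπ = 7·8/2 = 28 (π permutes [7]); Σa = 2+6+3+5+1+4+7 = 28; disp = 28−28 = 0.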